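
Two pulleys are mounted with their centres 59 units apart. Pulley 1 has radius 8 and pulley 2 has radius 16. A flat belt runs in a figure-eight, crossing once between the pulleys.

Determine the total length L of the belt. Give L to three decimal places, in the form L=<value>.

L=203.303

crossed belt: β = asin((r1+r2)/C) = asin(24/59) = 24.0027°
wrap1 = wrap2 = π + 2β = 228.0054°
tangent length = C·cosβ = 53.8981
L = (r1+r2)·wrap + 2·C·cosβ = 24·3.9794 + 2·53.8981 = 203.3028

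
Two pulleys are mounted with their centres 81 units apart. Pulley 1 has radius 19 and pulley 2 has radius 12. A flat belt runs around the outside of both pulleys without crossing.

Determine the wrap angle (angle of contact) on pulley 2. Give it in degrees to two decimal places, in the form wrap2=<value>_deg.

open belt: β = asin((r2−r1)/C) = asin(-7/81) = -4.9577°
wrap1 = π − 2β = 189.9153°
wrap2 = π + 2β = 170.0847°

wrap2=170.08_deg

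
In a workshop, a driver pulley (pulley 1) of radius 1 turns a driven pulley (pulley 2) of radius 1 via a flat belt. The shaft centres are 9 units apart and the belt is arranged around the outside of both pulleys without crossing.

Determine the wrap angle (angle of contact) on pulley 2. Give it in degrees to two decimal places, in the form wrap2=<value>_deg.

wrap2=180.00_deg

open belt: β = asin((r2−r1)/C) = asin(0/9) = 0.0000°
wrap1 = π − 2β = 180.0000°
wrap2 = π + 2β = 180.0000°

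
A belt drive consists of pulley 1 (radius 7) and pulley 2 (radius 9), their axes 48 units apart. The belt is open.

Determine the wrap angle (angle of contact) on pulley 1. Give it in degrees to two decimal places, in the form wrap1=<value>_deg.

open belt: β = asin((r2−r1)/C) = asin(2/48) = 2.3880°
wrap1 = π − 2β = 175.2240°
wrap2 = π + 2β = 184.7760°

wrap1=175.22_deg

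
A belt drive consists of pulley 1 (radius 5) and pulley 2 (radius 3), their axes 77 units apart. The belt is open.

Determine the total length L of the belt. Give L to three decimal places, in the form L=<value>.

L=179.185

open belt: β = asin((r2−r1)/C) = asin(-2/77) = -1.4884°
wrap1 = π − 2β = 182.9767°
wrap2 = π + 2β = 177.0233°
tangent length = C·cosβ = 76.9740
L = r1·wrap1 + r2·wrap2 + 2·C·cosβ = 5·3.1935 + 3·3.0896 + 2·76.9740 = 179.1847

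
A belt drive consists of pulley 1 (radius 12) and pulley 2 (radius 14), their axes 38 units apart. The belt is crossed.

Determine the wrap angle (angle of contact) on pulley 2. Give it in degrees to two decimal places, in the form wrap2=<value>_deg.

crossed belt: β = asin((r1+r2)/C) = asin(26/38) = 43.1736°
wrap1 = wrap2 = π + 2β = 266.3471°

wrap2=266.35_deg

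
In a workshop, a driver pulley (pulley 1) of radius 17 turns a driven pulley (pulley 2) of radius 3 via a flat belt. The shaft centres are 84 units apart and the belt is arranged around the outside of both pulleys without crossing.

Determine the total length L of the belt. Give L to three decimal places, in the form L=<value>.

open belt: β = asin((r2−r1)/C) = asin(-14/84) = -9.5941°
wrap1 = π − 2β = 199.1881°
wrap2 = π + 2β = 160.8119°
tangent length = C·cosβ = 82.8251
L = r1·wrap1 + r2·wrap2 + 2·C·cosβ = 17·3.4765 + 3·2.8067 + 2·82.8251 = 233.1706

L=233.171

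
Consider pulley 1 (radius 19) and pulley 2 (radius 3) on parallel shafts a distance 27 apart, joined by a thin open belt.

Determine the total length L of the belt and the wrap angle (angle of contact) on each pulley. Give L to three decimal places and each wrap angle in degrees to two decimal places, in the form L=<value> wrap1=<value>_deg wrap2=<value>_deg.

L=132.909 wrap1=252.68_deg wrap2=107.32_deg

open belt: β = asin((r2−r1)/C) = asin(-16/27) = -36.3412°
wrap1 = π − 2β = 252.6824°
wrap2 = π + 2β = 107.3176°
tangent length = C·cosβ = 21.7486
L = r1·wrap1 + r2·wrap2 + 2·C·cosβ = 19·4.4101 + 3·1.8730 + 2·21.7486 = 132.9089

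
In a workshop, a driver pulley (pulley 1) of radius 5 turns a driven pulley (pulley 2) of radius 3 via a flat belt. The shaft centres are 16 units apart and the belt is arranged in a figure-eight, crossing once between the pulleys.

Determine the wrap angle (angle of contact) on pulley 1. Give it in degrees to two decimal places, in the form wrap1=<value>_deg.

crossed belt: β = asin((r1+r2)/C) = asin(8/16) = 30.0000°
wrap1 = wrap2 = π + 2β = 240.0000°

wrap1=240.00_deg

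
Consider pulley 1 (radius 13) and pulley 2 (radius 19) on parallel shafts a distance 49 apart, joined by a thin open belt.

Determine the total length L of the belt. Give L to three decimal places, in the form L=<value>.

L=199.267

open belt: β = asin((r2−r1)/C) = asin(6/49) = 7.0335°
wrap1 = π − 2β = 165.9331°
wrap2 = π + 2β = 194.0669°
tangent length = C·cosβ = 48.6313
L = r1·wrap1 + r2·wrap2 + 2·C·cosβ = 13·2.8961 + 19·3.3871 + 2·48.6313 = 199.2666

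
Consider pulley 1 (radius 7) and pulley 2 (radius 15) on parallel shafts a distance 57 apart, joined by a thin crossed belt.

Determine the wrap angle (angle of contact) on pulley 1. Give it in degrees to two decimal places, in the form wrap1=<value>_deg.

wrap1=225.41_deg

crossed belt: β = asin((r1+r2)/C) = asin(22/57) = 22.7037°
wrap1 = wrap2 = π + 2β = 225.4073°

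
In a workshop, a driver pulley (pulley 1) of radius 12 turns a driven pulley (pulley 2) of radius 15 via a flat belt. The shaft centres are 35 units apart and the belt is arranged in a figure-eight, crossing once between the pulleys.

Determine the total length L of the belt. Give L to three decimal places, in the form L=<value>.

L=176.944

crossed belt: β = asin((r1+r2)/C) = asin(27/35) = 50.4823°
wrap1 = wrap2 = π + 2β = 280.9647°
tangent length = C·cosβ = 22.2711
L = (r1+r2)·wrap + 2·C·cosβ = 27·4.9038 + 2·22.2711 = 176.9436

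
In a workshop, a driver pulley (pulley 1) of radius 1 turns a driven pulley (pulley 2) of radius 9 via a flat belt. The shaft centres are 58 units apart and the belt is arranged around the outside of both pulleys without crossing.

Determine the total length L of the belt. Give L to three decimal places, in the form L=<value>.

L=148.521

open belt: β = asin((r2−r1)/C) = asin(8/58) = 7.9281°
wrap1 = π − 2β = 164.1437°
wrap2 = π + 2β = 195.8563°
tangent length = C·cosβ = 57.4456
L = r1·wrap1 + r2·wrap2 + 2·C·cosβ = 1·2.8648 + 9·3.4183 + 2·57.4456 = 148.5211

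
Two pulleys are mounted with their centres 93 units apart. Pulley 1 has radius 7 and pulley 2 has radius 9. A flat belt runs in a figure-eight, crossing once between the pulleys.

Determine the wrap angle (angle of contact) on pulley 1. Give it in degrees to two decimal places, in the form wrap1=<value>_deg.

crossed belt: β = asin((r1+r2)/C) = asin(16/93) = 9.9066°
wrap1 = wrap2 = π + 2β = 199.8133°

wrap1=199.81_deg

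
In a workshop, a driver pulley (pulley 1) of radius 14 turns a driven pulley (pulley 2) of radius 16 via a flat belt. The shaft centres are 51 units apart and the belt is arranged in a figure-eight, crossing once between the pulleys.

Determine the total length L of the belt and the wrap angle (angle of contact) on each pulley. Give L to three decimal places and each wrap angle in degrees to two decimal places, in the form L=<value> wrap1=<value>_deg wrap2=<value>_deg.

crossed belt: β = asin((r1+r2)/C) = asin(30/51) = 36.0319°
wrap1 = wrap2 = π + 2β = 252.0638°
tangent length = C·cosβ = 41.2432
L = (r1+r2)·wrap + 2·C·cosβ = 30·4.3993 + 2·41.2432 = 214.4666

L=214.467 wrap1=252.06_deg wrap2=252.06_deg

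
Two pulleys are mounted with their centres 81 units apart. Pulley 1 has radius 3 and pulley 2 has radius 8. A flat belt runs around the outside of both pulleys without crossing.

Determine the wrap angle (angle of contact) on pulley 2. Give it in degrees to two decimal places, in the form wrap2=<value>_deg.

open belt: β = asin((r2−r1)/C) = asin(5/81) = 3.5390°
wrap1 = π − 2β = 172.9219°
wrap2 = π + 2β = 187.0781°

wrap2=187.08_deg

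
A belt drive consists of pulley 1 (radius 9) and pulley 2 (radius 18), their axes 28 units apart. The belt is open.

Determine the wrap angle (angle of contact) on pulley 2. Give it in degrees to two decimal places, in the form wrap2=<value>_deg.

open belt: β = asin((r2−r1)/C) = asin(9/28) = 18.7493°
wrap1 = π − 2β = 142.5013°
wrap2 = π + 2β = 217.4987°

wrap2=217.50_deg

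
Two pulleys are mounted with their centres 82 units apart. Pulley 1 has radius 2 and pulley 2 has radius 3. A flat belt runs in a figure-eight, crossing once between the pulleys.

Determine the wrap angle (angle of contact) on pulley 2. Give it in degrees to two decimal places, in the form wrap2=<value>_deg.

wrap2=186.99_deg

crossed belt: β = asin((r1+r2)/C) = asin(5/82) = 3.4958°
wrap1 = wrap2 = π + 2β = 186.9916°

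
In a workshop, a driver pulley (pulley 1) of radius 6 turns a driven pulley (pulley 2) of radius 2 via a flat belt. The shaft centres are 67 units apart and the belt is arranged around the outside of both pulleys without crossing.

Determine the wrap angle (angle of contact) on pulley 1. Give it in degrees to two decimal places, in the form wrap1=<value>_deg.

wrap1=186.85_deg

open belt: β = asin((r2−r1)/C) = asin(-4/67) = -3.4227°
wrap1 = π − 2β = 186.8454°
wrap2 = π + 2β = 173.1546°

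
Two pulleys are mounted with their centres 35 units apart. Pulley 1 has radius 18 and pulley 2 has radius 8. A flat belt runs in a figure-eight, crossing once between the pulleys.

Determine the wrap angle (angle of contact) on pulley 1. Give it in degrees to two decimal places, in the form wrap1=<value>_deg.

wrap1=275.95_deg

crossed belt: β = asin((r1+r2)/C) = asin(26/35) = 47.9754°
wrap1 = wrap2 = π + 2β = 275.9507°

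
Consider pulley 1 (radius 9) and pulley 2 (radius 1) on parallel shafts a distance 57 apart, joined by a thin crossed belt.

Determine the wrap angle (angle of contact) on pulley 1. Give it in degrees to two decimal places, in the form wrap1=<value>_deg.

crossed belt: β = asin((r1+r2)/C) = asin(10/57) = 10.1042°
wrap1 = wrap2 = π + 2β = 200.2084°

wrap1=200.21_deg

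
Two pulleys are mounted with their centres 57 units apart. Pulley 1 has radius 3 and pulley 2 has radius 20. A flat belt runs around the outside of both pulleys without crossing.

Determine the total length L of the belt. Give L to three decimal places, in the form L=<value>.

open belt: β = asin((r2−r1)/C) = asin(17/57) = 17.3523°
wrap1 = π − 2β = 145.2955°
wrap2 = π + 2β = 214.7045°
tangent length = C·cosβ = 54.4059
L = r1·wrap1 + r2·wrap2 + 2·C·cosβ = 3·2.5359 + 20·3.7473 + 2·54.4059 = 191.3654

L=191.365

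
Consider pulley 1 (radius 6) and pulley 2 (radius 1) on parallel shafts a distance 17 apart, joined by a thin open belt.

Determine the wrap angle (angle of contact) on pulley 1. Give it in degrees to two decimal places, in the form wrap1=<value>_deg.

wrap1=214.21_deg

open belt: β = asin((r2−r1)/C) = asin(-5/17) = -17.1046°
wrap1 = π − 2β = 214.2093°
wrap2 = π + 2β = 145.7907°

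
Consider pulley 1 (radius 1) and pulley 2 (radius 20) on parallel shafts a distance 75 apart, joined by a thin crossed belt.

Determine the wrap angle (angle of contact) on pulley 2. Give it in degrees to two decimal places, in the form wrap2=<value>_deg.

crossed belt: β = asin((r1+r2)/C) = asin(21/75) = 16.2602°
wrap1 = wrap2 = π + 2β = 212.5204°

wrap2=212.52_deg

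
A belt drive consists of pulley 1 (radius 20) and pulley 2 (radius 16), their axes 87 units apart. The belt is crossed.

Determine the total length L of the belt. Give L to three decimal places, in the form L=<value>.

L=302.218

crossed belt: β = asin((r1+r2)/C) = asin(36/87) = 24.4433°
wrap1 = wrap2 = π + 2β = 228.8867°
tangent length = C·cosβ = 79.2023
L = (r1+r2)·wrap + 2·C·cosβ = 36·3.9948 + 2·79.2023 = 302.2183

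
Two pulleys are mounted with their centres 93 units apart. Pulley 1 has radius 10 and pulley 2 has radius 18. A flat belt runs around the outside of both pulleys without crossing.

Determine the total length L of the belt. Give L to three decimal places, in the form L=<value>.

open belt: β = asin((r2−r1)/C) = asin(8/93) = 4.9348°
wrap1 = π − 2β = 170.1305°
wrap2 = π + 2β = 189.8695°
tangent length = C·cosβ = 92.6553
L = r1·wrap1 + r2·wrap2 + 2·C·cosβ = 10·2.9693 + 18·3.3138 + 2·92.6553 = 274.6532

L=274.653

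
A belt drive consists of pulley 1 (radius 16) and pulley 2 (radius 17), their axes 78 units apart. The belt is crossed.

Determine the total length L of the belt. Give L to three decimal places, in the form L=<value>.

L=273.855

crossed belt: β = asin((r1+r2)/C) = asin(33/78) = 25.0290°
wrap1 = wrap2 = π + 2β = 230.0580°
tangent length = C·cosβ = 70.6753
L = (r1+r2)·wrap + 2·C·cosβ = 33·4.0153 + 2·70.6753 = 273.8545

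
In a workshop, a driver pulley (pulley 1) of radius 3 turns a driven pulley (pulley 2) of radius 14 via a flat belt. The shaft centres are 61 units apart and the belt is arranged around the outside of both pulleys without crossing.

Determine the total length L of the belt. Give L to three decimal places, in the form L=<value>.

L=177.396

open belt: β = asin((r2−r1)/C) = asin(11/61) = 10.3889°
wrap1 = π − 2β = 159.2223°
wrap2 = π + 2β = 200.7777°
tangent length = C·cosβ = 60.0000
L = r1·wrap1 + r2·wrap2 + 2·C·cosβ = 3·2.7790 + 14·3.5042 + 2·60.0000 = 177.3961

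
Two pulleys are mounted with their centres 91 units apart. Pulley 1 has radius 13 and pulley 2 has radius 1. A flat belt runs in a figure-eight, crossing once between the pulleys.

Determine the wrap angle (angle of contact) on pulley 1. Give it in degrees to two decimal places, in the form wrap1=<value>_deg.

wrap1=197.70_deg

crossed belt: β = asin((r1+r2)/C) = asin(14/91) = 8.8499°
wrap1 = wrap2 = π + 2β = 197.6998°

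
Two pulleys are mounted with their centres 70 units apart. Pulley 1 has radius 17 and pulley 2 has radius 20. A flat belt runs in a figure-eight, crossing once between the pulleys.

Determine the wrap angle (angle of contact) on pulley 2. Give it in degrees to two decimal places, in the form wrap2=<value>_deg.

wrap2=243.82_deg

crossed belt: β = asin((r1+r2)/C) = asin(37/70) = 31.9090°
wrap1 = wrap2 = π + 2β = 243.8180°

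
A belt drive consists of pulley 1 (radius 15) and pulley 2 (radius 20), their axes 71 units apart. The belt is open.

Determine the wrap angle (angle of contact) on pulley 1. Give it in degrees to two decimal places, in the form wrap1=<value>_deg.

wrap1=171.92_deg

open belt: β = asin((r2−r1)/C) = asin(5/71) = 4.0383°
wrap1 = π − 2β = 171.9235°
wrap2 = π + 2β = 188.0765°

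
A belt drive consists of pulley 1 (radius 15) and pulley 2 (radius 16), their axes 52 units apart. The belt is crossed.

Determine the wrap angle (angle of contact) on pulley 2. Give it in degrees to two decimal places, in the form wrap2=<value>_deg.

wrap2=253.19_deg

crossed belt: β = asin((r1+r2)/C) = asin(31/52) = 36.5949°
wrap1 = wrap2 = π + 2β = 253.1899°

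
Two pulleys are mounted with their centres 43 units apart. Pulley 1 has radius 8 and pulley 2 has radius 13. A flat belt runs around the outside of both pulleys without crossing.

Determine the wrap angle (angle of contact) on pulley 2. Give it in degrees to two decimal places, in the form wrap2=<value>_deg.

open belt: β = asin((r2−r1)/C) = asin(5/43) = 6.6774°
wrap1 = π − 2β = 166.6452°
wrap2 = π + 2β = 193.3548°

wrap2=193.35_deg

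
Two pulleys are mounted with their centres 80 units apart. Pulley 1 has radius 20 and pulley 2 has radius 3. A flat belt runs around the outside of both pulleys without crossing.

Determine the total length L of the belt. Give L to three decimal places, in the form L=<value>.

L=235.883

open belt: β = asin((r2−r1)/C) = asin(-17/80) = -12.2689°
wrap1 = π − 2β = 204.5378°
wrap2 = π + 2β = 155.4622°
tangent length = C·cosβ = 78.1729
L = r1·wrap1 + r2·wrap2 + 2·C·cosβ = 20·3.5699 + 3·2.7133 + 2·78.1729 = 235.8829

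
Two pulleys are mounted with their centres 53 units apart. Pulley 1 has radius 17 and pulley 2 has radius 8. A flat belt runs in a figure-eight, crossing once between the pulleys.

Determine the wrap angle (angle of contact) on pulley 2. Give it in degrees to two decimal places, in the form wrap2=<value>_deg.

crossed belt: β = asin((r1+r2)/C) = asin(25/53) = 28.1446°
wrap1 = wrap2 = π + 2β = 236.2892°

wrap2=236.29_deg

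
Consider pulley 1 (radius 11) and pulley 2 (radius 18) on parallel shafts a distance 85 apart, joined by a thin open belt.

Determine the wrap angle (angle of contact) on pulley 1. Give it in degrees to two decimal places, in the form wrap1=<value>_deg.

open belt: β = asin((r2−r1)/C) = asin(7/85) = 4.7238°
wrap1 = π − 2β = 170.5523°
wrap2 = π + 2β = 189.4477°

wrap1=170.55_deg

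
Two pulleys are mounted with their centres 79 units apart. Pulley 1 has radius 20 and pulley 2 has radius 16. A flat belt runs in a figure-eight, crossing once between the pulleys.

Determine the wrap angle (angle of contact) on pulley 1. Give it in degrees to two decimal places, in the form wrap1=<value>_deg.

wrap1=234.22_deg

crossed belt: β = asin((r1+r2)/C) = asin(36/79) = 27.1097°
wrap1 = wrap2 = π + 2β = 234.2195°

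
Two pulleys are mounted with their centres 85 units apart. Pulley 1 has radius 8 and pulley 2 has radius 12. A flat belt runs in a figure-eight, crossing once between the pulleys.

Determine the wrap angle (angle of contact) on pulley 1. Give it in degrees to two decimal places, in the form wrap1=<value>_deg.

crossed belt: β = asin((r1+r2)/C) = asin(20/85) = 13.6090°
wrap1 = wrap2 = π + 2β = 207.2179°

wrap1=207.22_deg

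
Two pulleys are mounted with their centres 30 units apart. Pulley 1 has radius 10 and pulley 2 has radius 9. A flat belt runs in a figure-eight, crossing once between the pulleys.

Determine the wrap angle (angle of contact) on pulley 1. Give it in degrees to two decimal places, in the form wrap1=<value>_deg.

wrap1=258.59_deg

crossed belt: β = asin((r1+r2)/C) = asin(19/30) = 39.2965°
wrap1 = wrap2 = π + 2β = 258.5930°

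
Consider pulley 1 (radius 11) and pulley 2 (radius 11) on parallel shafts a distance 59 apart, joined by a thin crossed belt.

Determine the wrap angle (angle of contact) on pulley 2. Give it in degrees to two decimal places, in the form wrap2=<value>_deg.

wrap2=223.79_deg

crossed belt: β = asin((r1+r2)/C) = asin(22/59) = 21.8934°
wrap1 = wrap2 = π + 2β = 223.7869°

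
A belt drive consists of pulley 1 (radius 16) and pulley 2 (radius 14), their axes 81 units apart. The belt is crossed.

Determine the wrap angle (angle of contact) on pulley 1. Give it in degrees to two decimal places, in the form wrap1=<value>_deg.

crossed belt: β = asin((r1+r2)/C) = asin(30/81) = 21.7385°
wrap1 = wrap2 = π + 2β = 223.4769°

wrap1=223.48_deg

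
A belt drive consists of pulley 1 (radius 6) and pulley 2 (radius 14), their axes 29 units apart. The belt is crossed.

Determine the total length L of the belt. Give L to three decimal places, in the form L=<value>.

L=135.272

crossed belt: β = asin((r1+r2)/C) = asin(20/29) = 43.6028°
wrap1 = wrap2 = π + 2β = 267.2056°
tangent length = C·cosβ = 21.0000
L = (r1+r2)·wrap + 2·C·cosβ = 20·4.6636 + 2·21.0000 = 135.2724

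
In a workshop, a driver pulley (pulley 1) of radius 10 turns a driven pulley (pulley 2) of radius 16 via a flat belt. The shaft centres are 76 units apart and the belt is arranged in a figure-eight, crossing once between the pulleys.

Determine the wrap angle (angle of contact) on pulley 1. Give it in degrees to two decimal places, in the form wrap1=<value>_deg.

crossed belt: β = asin((r1+r2)/C) = asin(26/76) = 20.0052°
wrap1 = wrap2 = π + 2β = 220.0104°

wrap1=220.01_deg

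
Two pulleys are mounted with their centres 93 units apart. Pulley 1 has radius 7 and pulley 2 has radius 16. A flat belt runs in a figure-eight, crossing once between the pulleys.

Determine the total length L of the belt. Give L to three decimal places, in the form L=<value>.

crossed belt: β = asin((r1+r2)/C) = asin(23/93) = 14.3185°
wrap1 = wrap2 = π + 2β = 208.6370°
tangent length = C·cosβ = 90.1110
L = (r1+r2)·wrap + 2·C·cosβ = 23·3.6414 + 2·90.1110 = 263.9743

L=263.974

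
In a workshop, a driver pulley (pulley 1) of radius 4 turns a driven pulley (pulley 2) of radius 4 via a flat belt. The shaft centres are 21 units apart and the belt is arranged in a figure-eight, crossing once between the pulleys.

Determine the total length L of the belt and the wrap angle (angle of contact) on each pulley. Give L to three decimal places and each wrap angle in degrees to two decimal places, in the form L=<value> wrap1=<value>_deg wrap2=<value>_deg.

L=70.219 wrap1=224.79_deg wrap2=224.79_deg

crossed belt: β = asin((r1+r2)/C) = asin(8/21) = 22.3927°
wrap1 = wrap2 = π + 2β = 224.7854°
tangent length = C·cosβ = 19.4165
L = (r1+r2)·wrap + 2·C·cosβ = 8·3.9232 + 2·19.4165 = 70.2189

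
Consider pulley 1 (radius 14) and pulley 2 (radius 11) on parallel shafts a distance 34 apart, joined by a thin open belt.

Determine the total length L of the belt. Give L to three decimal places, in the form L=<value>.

L=146.805

open belt: β = asin((r2−r1)/C) = asin(-3/34) = -5.0621°
wrap1 = π − 2β = 190.1242°
wrap2 = π + 2β = 169.8758°
tangent length = C·cosβ = 33.8674
L = r1·wrap1 + r2·wrap2 + 2·C·cosβ = 14·3.3183 + 11·2.9649 + 2·33.8674 = 146.8047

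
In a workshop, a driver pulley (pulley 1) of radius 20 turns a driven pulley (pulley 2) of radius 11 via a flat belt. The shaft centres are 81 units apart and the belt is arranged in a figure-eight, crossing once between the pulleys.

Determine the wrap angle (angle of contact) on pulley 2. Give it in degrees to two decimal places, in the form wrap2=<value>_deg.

crossed belt: β = asin((r1+r2)/C) = asin(31/81) = 22.5020°
wrap1 = wrap2 = π + 2β = 225.0040°

wrap2=225.00_deg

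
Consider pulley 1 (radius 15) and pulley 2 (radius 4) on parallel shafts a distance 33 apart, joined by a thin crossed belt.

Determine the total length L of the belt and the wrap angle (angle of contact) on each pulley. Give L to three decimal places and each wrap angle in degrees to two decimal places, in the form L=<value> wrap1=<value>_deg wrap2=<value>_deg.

L=136.967 wrap1=250.31_deg wrap2=250.31_deg

crossed belt: β = asin((r1+r2)/C) = asin(19/33) = 35.1527°
wrap1 = wrap2 = π + 2β = 250.3054°
tangent length = C·cosβ = 26.9815
L = (r1+r2)·wrap + 2·C·cosβ = 19·4.3687 + 2·26.9815 = 136.9674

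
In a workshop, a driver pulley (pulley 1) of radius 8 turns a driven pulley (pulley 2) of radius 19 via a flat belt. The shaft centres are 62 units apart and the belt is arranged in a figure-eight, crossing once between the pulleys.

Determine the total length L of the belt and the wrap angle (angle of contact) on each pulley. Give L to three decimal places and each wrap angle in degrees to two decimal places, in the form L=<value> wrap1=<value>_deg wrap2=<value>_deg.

L=220.778 wrap1=231.63_deg wrap2=231.63_deg

crossed belt: β = asin((r1+r2)/C) = asin(27/62) = 25.8161°
wrap1 = wrap2 = π + 2β = 231.6322°
tangent length = C·cosβ = 55.8122
L = (r1+r2)·wrap + 2·C·cosβ = 27·4.0427 + 2·55.8122 = 220.7785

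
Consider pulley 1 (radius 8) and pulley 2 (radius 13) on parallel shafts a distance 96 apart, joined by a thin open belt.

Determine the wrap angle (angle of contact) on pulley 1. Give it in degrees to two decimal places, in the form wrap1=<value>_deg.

wrap1=174.03_deg

open belt: β = asin((r2−r1)/C) = asin(5/96) = 2.9855°
wrap1 = π − 2β = 174.0290°
wrap2 = π + 2β = 185.9710°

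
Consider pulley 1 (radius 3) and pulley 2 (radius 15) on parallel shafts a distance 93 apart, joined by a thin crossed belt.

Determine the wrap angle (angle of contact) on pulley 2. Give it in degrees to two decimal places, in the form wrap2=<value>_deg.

crossed belt: β = asin((r1+r2)/C) = asin(18/93) = 11.1599°
wrap1 = wrap2 = π + 2β = 202.3199°

wrap2=202.32_deg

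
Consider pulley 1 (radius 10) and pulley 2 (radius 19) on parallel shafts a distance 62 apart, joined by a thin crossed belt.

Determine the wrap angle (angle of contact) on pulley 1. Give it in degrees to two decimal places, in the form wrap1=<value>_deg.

wrap1=235.78_deg

crossed belt: β = asin((r1+r2)/C) = asin(29/62) = 27.8878°
wrap1 = wrap2 = π + 2β = 235.7756°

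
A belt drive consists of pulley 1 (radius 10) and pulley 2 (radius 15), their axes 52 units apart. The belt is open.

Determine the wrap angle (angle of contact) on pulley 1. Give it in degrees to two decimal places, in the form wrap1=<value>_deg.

open belt: β = asin((r2−r1)/C) = asin(5/52) = 5.5177°
wrap1 = π − 2β = 168.9645°
wrap2 = π + 2β = 191.0355°

wrap1=168.96_deg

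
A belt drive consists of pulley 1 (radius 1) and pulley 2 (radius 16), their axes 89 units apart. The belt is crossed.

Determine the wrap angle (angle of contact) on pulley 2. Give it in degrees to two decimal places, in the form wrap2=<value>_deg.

crossed belt: β = asin((r1+r2)/C) = asin(17/89) = 11.0118°
wrap1 = wrap2 = π + 2β = 202.0236°

wrap2=202.02_deg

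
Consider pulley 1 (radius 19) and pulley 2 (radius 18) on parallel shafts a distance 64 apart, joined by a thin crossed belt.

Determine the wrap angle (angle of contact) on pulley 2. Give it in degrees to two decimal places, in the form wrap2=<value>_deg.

crossed belt: β = asin((r1+r2)/C) = asin(37/64) = 35.3188°
wrap1 = wrap2 = π + 2β = 250.6375°

wrap2=250.64_deg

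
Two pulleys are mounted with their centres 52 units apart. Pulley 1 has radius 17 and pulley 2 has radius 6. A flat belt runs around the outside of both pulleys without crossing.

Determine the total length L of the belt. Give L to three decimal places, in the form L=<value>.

L=178.592

open belt: β = asin((r2−r1)/C) = asin(-11/52) = -12.2125°
wrap1 = π − 2β = 204.4251°
wrap2 = π + 2β = 155.5749°
tangent length = C·cosβ = 50.8232
L = r1·wrap1 + r2·wrap2 + 2·C·cosβ = 17·3.5679 + 6·2.7153 + 2·50.8232 = 178.5924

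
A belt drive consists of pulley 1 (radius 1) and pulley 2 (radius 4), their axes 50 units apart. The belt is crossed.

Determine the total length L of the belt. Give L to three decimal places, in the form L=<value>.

crossed belt: β = asin((r1+r2)/C) = asin(5/50) = 5.7392°
wrap1 = wrap2 = π + 2β = 191.4783°
tangent length = C·cosβ = 49.7494
L = (r1+r2)·wrap + 2·C·cosβ = 5·3.3419 + 2·49.7494 = 116.2084

L=116.208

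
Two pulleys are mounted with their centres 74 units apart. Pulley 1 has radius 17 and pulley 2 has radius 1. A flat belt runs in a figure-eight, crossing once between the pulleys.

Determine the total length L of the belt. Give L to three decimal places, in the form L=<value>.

L=208.949

crossed belt: β = asin((r1+r2)/C) = asin(18/74) = 14.0780°
wrap1 = wrap2 = π + 2β = 208.1561°
tangent length = C·cosβ = 71.7774
L = (r1+r2)·wrap + 2·C·cosβ = 18·3.6330 + 2·71.7774 = 208.9490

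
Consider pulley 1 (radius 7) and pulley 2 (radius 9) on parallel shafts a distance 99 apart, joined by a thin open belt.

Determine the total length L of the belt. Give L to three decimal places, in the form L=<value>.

L=248.306

open belt: β = asin((r2−r1)/C) = asin(2/99) = 1.1576°
wrap1 = π − 2β = 177.6849°
wrap2 = π + 2β = 182.3151°
tangent length = C·cosβ = 98.9798
L = r1·wrap1 + r2·wrap2 + 2·C·cosβ = 7·3.1012 + 9·3.1820 + 2·98.9798 = 248.3059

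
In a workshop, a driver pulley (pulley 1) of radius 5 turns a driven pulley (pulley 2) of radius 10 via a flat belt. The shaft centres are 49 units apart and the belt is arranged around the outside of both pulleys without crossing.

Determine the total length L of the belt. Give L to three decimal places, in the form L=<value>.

L=145.635

open belt: β = asin((r2−r1)/C) = asin(5/49) = 5.8567°
wrap1 = π − 2β = 168.2866°
wrap2 = π + 2β = 191.7134°
tangent length = C·cosβ = 48.7442
L = r1·wrap1 + r2·wrap2 + 2·C·cosβ = 5·2.9372 + 10·3.3460 + 2·48.7442 = 145.6345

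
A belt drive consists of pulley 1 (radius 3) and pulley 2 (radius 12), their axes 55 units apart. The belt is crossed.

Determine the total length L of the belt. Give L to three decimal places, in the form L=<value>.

L=161.241

crossed belt: β = asin((r1+r2)/C) = asin(15/55) = 15.8266°
wrap1 = wrap2 = π + 2β = 211.6532°
tangent length = C·cosβ = 52.9150
L = (r1+r2)·wrap + 2·C·cosβ = 15·3.6940 + 2·52.9150 = 161.2407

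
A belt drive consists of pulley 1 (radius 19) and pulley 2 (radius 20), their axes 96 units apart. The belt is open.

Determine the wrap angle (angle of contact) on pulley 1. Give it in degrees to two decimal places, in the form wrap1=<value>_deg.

open belt: β = asin((r2−r1)/C) = asin(1/96) = 0.5968°
wrap1 = π − 2β = 178.8063°
wrap2 = π + 2β = 181.1937°

wrap1=178.81_deg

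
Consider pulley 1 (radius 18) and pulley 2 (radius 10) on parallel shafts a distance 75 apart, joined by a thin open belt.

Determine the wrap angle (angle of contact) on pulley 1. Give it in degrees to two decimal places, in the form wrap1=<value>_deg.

open belt: β = asin((r2−r1)/C) = asin(-8/75) = -6.1232°
wrap1 = π − 2β = 192.2464°
wrap2 = π + 2β = 167.7536°

wrap1=192.25_deg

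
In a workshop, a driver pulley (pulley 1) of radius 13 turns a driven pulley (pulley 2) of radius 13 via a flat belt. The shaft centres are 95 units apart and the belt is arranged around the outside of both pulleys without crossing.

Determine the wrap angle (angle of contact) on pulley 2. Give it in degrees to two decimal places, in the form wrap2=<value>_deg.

wrap2=180.00_deg

open belt: β = asin((r2−r1)/C) = asin(0/95) = 0.0000°
wrap1 = π − 2β = 180.0000°
wrap2 = π + 2β = 180.0000°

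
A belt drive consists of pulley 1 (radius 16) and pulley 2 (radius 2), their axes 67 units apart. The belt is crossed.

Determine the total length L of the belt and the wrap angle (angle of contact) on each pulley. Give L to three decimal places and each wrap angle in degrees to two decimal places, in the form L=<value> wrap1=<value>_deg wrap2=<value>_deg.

L=195.414 wrap1=211.17_deg wrap2=211.17_deg

crossed belt: β = asin((r1+r2)/C) = asin(18/67) = 15.5843°
wrap1 = wrap2 = π + 2β = 211.1687°
tangent length = C·cosβ = 64.5368
L = (r1+r2)·wrap + 2·C·cosβ = 18·3.6856 + 2·64.5368 = 195.4142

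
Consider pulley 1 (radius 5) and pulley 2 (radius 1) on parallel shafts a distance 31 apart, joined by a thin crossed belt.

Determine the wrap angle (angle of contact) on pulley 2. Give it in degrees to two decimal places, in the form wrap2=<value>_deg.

wrap2=202.32_deg

crossed belt: β = asin((r1+r2)/C) = asin(6/31) = 11.1599°
wrap1 = wrap2 = π + 2β = 202.3199°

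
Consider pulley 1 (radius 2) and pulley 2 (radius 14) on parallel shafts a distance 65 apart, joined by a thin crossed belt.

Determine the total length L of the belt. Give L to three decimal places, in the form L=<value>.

L=184.224

crossed belt: β = asin((r1+r2)/C) = asin(16/65) = 14.2500°
wrap1 = wrap2 = π + 2β = 208.5001°
tangent length = C·cosβ = 63.0000
L = (r1+r2)·wrap + 2·C·cosβ = 16·3.6390 + 2·63.0000 = 184.2242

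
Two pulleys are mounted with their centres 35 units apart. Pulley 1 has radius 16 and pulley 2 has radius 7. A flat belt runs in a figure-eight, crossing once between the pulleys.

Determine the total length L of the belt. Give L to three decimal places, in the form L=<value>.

L=158.003

crossed belt: β = asin((r1+r2)/C) = asin(23/35) = 41.0823°
wrap1 = wrap2 = π + 2β = 262.1647°
tangent length = C·cosβ = 26.3818
L = (r1+r2)·wrap + 2·C·cosβ = 23·4.5756 + 2·26.3818 = 158.0033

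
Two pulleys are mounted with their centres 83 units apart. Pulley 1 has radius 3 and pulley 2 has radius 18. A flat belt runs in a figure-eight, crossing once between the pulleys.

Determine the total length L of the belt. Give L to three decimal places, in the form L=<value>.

L=237.316

crossed belt: β = asin((r1+r2)/C) = asin(21/83) = 14.6558°
wrap1 = wrap2 = π + 2β = 209.3116°
tangent length = C·cosβ = 80.2994
L = (r1+r2)·wrap + 2·C·cosβ = 21·3.6532 + 2·80.2994 = 237.3156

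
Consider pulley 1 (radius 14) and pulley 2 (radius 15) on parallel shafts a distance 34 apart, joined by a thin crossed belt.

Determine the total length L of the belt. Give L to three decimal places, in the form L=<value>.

L=185.855

crossed belt: β = asin((r1+r2)/C) = asin(29/34) = 58.5330°
wrap1 = wrap2 = π + 2β = 297.0660°
tangent length = C·cosβ = 17.7482
L = (r1+r2)·wrap + 2·C·cosβ = 29·5.1848 + 2·17.7482 = 185.8551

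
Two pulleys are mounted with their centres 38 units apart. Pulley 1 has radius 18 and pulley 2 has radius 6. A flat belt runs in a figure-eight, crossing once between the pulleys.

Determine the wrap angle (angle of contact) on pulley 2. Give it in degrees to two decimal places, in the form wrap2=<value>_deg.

crossed belt: β = asin((r1+r2)/C) = asin(24/38) = 39.1667°
wrap1 = wrap2 = π + 2β = 258.3334°

wrap2=258.33_deg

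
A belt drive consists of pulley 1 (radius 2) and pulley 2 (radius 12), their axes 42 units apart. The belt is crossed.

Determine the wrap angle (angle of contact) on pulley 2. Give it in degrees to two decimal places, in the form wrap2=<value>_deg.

wrap2=218.94_deg

crossed belt: β = asin((r1+r2)/C) = asin(14/42) = 19.4712°
wrap1 = wrap2 = π + 2β = 218.9424°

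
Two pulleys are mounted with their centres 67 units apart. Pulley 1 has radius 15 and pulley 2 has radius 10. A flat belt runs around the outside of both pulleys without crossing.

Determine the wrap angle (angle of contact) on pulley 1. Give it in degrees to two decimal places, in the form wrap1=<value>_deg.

open belt: β = asin((r2−r1)/C) = asin(-5/67) = -4.2798°
wrap1 = π − 2β = 188.5596°
wrap2 = π + 2β = 171.4404°

wrap1=188.56_deg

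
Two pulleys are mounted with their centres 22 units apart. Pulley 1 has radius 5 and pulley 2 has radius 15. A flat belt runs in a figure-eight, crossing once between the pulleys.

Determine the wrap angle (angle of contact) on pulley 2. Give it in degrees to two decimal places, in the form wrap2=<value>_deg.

wrap2=310.76_deg

crossed belt: β = asin((r1+r2)/C) = asin(20/22) = 65.3800°
wrap1 = wrap2 = π + 2β = 310.7600°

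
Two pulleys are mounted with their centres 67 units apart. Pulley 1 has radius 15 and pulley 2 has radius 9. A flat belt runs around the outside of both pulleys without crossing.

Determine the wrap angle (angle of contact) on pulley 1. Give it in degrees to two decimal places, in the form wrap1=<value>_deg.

open belt: β = asin((r2−r1)/C) = asin(-6/67) = -5.1378°
wrap1 = π − 2β = 190.2757°
wrap2 = π + 2β = 169.7243°

wrap1=190.28_deg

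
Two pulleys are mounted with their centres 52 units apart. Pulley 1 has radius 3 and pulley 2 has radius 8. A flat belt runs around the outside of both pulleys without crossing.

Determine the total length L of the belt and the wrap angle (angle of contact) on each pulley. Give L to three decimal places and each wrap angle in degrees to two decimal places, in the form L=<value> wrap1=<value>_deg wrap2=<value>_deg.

L=139.039 wrap1=168.96_deg wrap2=191.04_deg

open belt: β = asin((r2−r1)/C) = asin(5/52) = 5.5177°
wrap1 = π − 2β = 168.9645°
wrap2 = π + 2β = 191.0355°
tangent length = C·cosβ = 51.7591
L = r1·wrap1 + r2·wrap2 + 2·C·cosβ = 3·2.9490 + 8·3.3342 + 2·51.7591 = 139.0387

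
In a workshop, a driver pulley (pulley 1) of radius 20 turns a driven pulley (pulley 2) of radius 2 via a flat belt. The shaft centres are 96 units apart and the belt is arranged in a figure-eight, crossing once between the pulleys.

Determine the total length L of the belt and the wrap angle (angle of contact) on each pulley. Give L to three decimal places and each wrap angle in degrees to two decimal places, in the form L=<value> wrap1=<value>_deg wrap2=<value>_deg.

crossed belt: β = asin((r1+r2)/C) = asin(22/96) = 13.2480°
wrap1 = wrap2 = π + 2β = 206.4960°
tangent length = C·cosβ = 93.4452
L = (r1+r2)·wrap + 2·C·cosβ = 22·3.6040 + 2·93.4452 = 266.1791

L=266.179 wrap1=206.50_deg wrap2=206.50_deg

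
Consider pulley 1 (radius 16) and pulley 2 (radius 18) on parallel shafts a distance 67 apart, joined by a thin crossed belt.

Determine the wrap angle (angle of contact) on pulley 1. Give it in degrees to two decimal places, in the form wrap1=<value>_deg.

crossed belt: β = asin((r1+r2)/C) = asin(34/67) = 30.4950°
wrap1 = wrap2 = π + 2β = 240.9899°

wrap1=240.99_deg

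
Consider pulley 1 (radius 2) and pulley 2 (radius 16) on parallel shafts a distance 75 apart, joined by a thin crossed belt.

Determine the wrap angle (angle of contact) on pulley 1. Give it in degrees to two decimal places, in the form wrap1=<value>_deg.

crossed belt: β = asin((r1+r2)/C) = asin(18/75) = 13.8865°
wrap1 = wrap2 = π + 2β = 207.7731°

wrap1=207.77_deg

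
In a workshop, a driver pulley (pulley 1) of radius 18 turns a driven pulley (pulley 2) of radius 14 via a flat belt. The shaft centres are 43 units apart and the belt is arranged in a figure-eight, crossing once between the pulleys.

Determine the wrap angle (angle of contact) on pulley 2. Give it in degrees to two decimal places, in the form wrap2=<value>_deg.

wrap2=276.18_deg

crossed belt: β = asin((r1+r2)/C) = asin(32/43) = 48.0892°
wrap1 = wrap2 = π + 2β = 276.1785°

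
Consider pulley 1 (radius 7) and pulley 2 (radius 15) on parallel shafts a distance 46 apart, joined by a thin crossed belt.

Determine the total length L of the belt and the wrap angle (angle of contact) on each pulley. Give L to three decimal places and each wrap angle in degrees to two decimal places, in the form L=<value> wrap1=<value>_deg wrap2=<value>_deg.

L=171.853 wrap1=237.14_deg wrap2=237.14_deg

crossed belt: β = asin((r1+r2)/C) = asin(22/46) = 28.5719°
wrap1 = wrap2 = π + 2β = 237.1438°
tangent length = C·cosβ = 40.3980
L = (r1+r2)·wrap + 2·C·cosβ = 22·4.1389 + 2·40.3980 = 171.8527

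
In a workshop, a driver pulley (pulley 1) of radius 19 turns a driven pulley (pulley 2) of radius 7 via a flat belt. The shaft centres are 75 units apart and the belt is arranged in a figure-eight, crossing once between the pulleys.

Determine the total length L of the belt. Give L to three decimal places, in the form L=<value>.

crossed belt: β = asin((r1+r2)/C) = asin(26/75) = 20.2836°
wrap1 = wrap2 = π + 2β = 220.5671°
tangent length = C·cosβ = 70.3491
L = (r1+r2)·wrap + 2·C·cosβ = 26·3.8496 + 2·70.3491 = 240.7885

L=240.788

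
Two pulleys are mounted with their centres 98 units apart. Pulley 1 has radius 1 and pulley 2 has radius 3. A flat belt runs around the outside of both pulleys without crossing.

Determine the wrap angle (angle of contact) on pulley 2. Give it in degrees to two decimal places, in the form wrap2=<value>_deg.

wrap2=182.34_deg

open belt: β = asin((r2−r1)/C) = asin(2/98) = 1.1694°
wrap1 = π − 2β = 177.6612°
wrap2 = π + 2β = 182.3388°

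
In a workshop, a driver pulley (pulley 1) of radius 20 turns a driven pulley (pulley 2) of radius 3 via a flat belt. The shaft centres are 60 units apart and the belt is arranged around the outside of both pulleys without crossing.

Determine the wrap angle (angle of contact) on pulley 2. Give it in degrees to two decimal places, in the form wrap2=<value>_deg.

open belt: β = asin((r2−r1)/C) = asin(-17/60) = -16.4592°
wrap1 = π − 2β = 212.9185°
wrap2 = π + 2β = 147.0815°

wrap2=147.08_deg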